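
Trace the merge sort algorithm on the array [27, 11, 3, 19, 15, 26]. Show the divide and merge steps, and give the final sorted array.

Merge sort trace:

Split: [27, 11, 3, 19, 15, 26] -> [27, 11, 3] and [19, 15, 26]
  Split: [27, 11, 3] -> [27] and [11, 3]
    Split: [11, 3] -> [11] and [3]
    Merge: [11] + [3] -> [3, 11]
  Merge: [27] + [3, 11] -> [3, 11, 27]
  Split: [19, 15, 26] -> [19] and [15, 26]
    Split: [15, 26] -> [15] and [26]
    Merge: [15] + [26] -> [15, 26]
  Merge: [19] + [15, 26] -> [15, 19, 26]
Merge: [3, 11, 27] + [15, 19, 26] -> [3, 11, 15, 19, 26, 27]

Final sorted array: [3, 11, 15, 19, 26, 27]

The merge sort proceeds by recursively splitting the array and merging sorted halves.
After all merges, the sorted array is [3, 11, 15, 19, 26, 27].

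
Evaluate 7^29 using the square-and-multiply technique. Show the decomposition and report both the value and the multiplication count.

Computing 7^29 by squaring (build up from 7^1; each line after the first costs one multiplication):

7^1 = 7
7^2 = (7^1)^2 = 7^2 = 49
7^3 = 7 * 7^2 = 7 * 49 = 343
7^6 = (7^3)^2 = 343^2 = 117649
7^7 = 7 * 7^6 = 7 * 117649 = 823543
7^14 = (7^7)^2 = 823543^2 = 678223072849
7^28 = (7^14)^2 = 678223072849^2 = 459986536544739960976801
7^29 = 7 * 7^28 = 7 * 459986536544739960976801 = 3219905755813179726837607

Result: 3219905755813179726837607
Multiplications needed: 7 (7 lines after 7^1)

7^29 = 3219905755813179726837607. Using exponentiation by squaring, this requires 7 multiplications. The key idea: if the exponent is even, square the half-power; if odd, multiply by the base once.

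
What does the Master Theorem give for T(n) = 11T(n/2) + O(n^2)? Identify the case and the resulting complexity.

Master Theorem for T(n) = 11T(n/2) + O(n^2):

a = 11, b = 2, c = 2
log_b(a) = log_2(11) = 3.4594

Case 1: c = 2 < log_2(11) = 3.4594
T(n) = O(n^(log_2 11))

For T(n) = 11T(n/2) + O(n^2): log_2(11) = 3.4594. This is Case 1 of the Master Theorem (c < log_b(a), work dominated by leaves), giving O(n^(log_2 11)).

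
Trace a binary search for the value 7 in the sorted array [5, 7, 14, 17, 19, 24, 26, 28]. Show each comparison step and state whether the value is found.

Binary search for 7 in [5, 7, 14, 17, 19, 24, 26, 28]:

lo=0, hi=7, mid=3, arr[mid]=17 -> 17 > 7, search left half
lo=0, hi=2, mid=1, arr[mid]=7 -> Found target at index 1!

Binary search finds 7 at index 1 after 2 comparisons. The search repeatedly halves the search space by comparing with the middle element.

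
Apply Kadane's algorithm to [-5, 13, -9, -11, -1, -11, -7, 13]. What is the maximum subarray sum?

Using Kadane's algorithm on [-5, 13, -9, -11, -1, -11, -7, 13]:

Scanning through the array:
Position 1 (value 13): max_ending_here = 13, max_so_far = 13
Position 2 (value -9): max_ending_here = 4, max_so_far = 13
Position 3 (value -11): max_ending_here = -7, max_so_far = 13
Position 4 (value -1): max_ending_here = -1, max_so_far = 13
Position 5 (value -11): max_ending_here = -11, max_so_far = 13
Position 6 (value -7): max_ending_here = -7, max_so_far = 13
Position 7 (value 13): max_ending_here = 13, max_so_far = 13

Maximum subarray: [13]
Maximum sum: 13

The maximum subarray is [13] with sum 13. This subarray runs from index 1 to index 1.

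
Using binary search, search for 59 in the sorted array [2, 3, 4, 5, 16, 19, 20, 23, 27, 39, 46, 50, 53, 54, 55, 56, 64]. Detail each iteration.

Binary search for 59 in [2, 3, 4, 5, 16, 19, 20, 23, 27, 39, 46, 50, 53, 54, 55, 56, 64]:

lo=0, hi=16, mid=8, arr[mid]=27 -> 27 < 59, search right half
lo=9, hi=16, mid=12, arr[mid]=53 -> 53 < 59, search right half
lo=13, hi=16, mid=14, arr[mid]=55 -> 55 < 59, search right half
lo=15, hi=16, mid=15, arr[mid]=56 -> 56 < 59, search right half
lo=16, hi=16, mid=16, arr[mid]=64 -> 64 > 59, search left half
lo=16 > hi=15, target 59 not found

Binary search determines that 59 is not in the array after 5 comparisons. The search space was exhausted without finding the target.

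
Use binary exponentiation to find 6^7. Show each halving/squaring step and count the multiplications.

Computing 6^7 by squaring (build up from 6^1; each line after the first costs one multiplication):

6^1 = 6
6^2 = (6^1)^2 = 6^2 = 36
6^3 = 6 * 6^2 = 6 * 36 = 216
6^6 = (6^3)^2 = 216^2 = 46656
6^7 = 6 * 6^6 = 6 * 46656 = 279936

Result: 279936
Multiplications needed: 4 (4 lines after 6^1)

6^7 = 279936. Using exponentiation by squaring, this requires 4 multiplications. The key idea: if the exponent is even, square the half-power; if odd, multiply by the base once.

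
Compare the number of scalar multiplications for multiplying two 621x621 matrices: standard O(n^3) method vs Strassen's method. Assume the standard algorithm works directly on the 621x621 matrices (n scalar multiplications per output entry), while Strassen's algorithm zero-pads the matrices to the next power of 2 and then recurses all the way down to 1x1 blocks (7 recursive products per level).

Matrix multiplication for 621x621 matrices:

Strassen's algorithm requires power-of-2 dimensions. Pad 621x621 to 1024x1024 (next power of 2).

Standard algorithm: 621^3 = 239483061 multiplications
Strassen's algorithm: 7^(log2(1024)) = 7^10 = 282475249 multiplications
Difference: 239483061 - 282475249 = -42992188 (Strassen uses MORE here due to padding overhead — for small or just-over-power-of-2 n, padding can outweigh the per-level savings)

Standard: 239483061 multiplications (621^3). Strassen: 282475249 multiplications (7^10, after padding to 1024x1024). Strassen reduces 8 recursive multiplications to 7 at each level.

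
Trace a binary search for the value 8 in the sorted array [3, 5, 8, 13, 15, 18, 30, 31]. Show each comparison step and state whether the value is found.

Binary search for 8 in [3, 5, 8, 13, 15, 18, 30, 31]:

lo=0, hi=7, mid=3, arr[mid]=13 -> 13 > 8, search left half
lo=0, hi=2, mid=1, arr[mid]=5 -> 5 < 8, search right half
lo=2, hi=2, mid=2, arr[mid]=8 -> Found target at index 2!

Binary search finds 8 at index 2 after 3 comparisons. The search repeatedly halves the search space by comparing with the middle element.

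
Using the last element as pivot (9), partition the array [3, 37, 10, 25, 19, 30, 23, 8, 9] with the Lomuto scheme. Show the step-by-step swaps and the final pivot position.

Lomuto partition with pivot = 9:

Initial array: [3, 37, 10, 25, 19, 30, 23, 8, 9]

arr[0]=3 <= 9: swap with position 0, array becomes [3, 37, 10, 25, 19, 30, 23, 8, 9]
arr[1]=37 > 9: no swap
arr[2]=10 > 9: no swap
arr[3]=25 > 9: no swap
arr[4]=19 > 9: no swap
arr[5]=30 > 9: no swap
arr[6]=23 > 9: no swap
arr[7]=8 <= 9: swap with position 1, array becomes [3, 8, 10, 25, 19, 30, 23, 37, 9]

Place pivot at position 2: [3, 8, 9, 25, 19, 30, 23, 37, 10]
Pivot position: 2

After partitioning with pivot 9, the array becomes [3, 8, 9, 25, 19, 30, 23, 37, 10]. The pivot is placed at index 2. All elements to the left of the pivot are <= 9, and all elements to the right are > 9.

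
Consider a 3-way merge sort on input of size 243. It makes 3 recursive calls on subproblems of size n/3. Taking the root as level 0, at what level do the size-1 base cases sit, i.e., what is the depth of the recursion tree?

For divide and conquer with division factor 3:

Problem sizes at each level:
Level 0: 243
Level 1: 81
Level 2: 27
Level 3: 9
Level 4: 3
Level 5: 1

The root is level 0 and the size-1 base case is level 5 (the tree spans levels 0 through 5, i.e. 6 levels counting the root), so the depth is the number of divisions: log_3(243) = 5

The recursion tree depth is log_3(243) = 5. At each level, the problem size is divided by 3, so it takes 5 divisions to reduce to a base case of size 1. The algorithm makes 3 recursive calls at each level.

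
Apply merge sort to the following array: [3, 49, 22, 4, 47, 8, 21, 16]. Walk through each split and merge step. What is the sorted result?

Merge sort trace:

Split: [3, 49, 22, 4, 47, 8, 21, 16] -> [3, 49, 22, 4] and [47, 8, 21, 16]
  Split: [3, 49, 22, 4] -> [3, 49] and [22, 4]
    Split: [3, 49] -> [3] and [49]
    Merge: [3] + [49] -> [3, 49]
    Split: [22, 4] -> [22] and [4]
    Merge: [22] + [4] -> [4, 22]
  Merge: [3, 49] + [4, 22] -> [3, 4, 22, 49]
  Split: [47, 8, 21, 16] -> [47, 8] and [21, 16]
    Split: [47, 8] -> [47] and [8]
    Merge: [47] + [8] -> [8, 47]
    Split: [21, 16] -> [21] and [16]
    Merge: [21] + [16] -> [16, 21]
  Merge: [8, 47] + [16, 21] -> [8, 16, 21, 47]
Merge: [3, 4, 22, 49] + [8, 16, 21, 47] -> [3, 4, 8, 16, 21, 22, 47, 49]

Final sorted array: [3, 4, 8, 16, 21, 22, 47, 49]

The merge sort proceeds by recursively splitting the array and merging sorted halves.
After all merges, the sorted array is [3, 4, 8, 16, 21, 22, 47, 49].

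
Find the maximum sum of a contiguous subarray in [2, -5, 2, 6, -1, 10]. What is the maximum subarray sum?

Using Kadane's algorithm on [2, -5, 2, 6, -1, 10]:

Scanning through the array:
Position 1 (value -5): max_ending_here = -3, max_so_far = 2
Position 2 (value 2): max_ending_here = 2, max_so_far = 2
Position 3 (value 6): max_ending_here = 8, max_so_far = 8
Position 4 (value -1): max_ending_here = 7, max_so_far = 8
Position 5 (value 10): max_ending_here = 17, max_so_far = 17

Maximum subarray: [2, 6, -1, 10]
Maximum sum: 17

The maximum subarray is [2, 6, -1, 10] with sum 17. This subarray runs from index 2 to index 5.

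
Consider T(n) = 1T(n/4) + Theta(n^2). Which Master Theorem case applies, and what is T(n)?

Master Theorem for T(n) = 1T(n/4) + O(n^2):

a = 1, b = 4, c = 2
log_b(a) = log_4(1) = 0.0000

Case 3: c = 2 > log_4(1) = 0.0000
T(n) = O(n^2) = O(n^2)

For T(n) = 1T(n/4) + O(n^2): log_4(1) = 0.0000. This is Case 3 of the Master Theorem (c > log_b(a), work dominated by root), giving O(n^2).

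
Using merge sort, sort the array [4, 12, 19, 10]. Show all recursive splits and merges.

Merge sort trace:

Split: [4, 12, 19, 10] -> [4, 12] and [19, 10]
  Split: [4, 12] -> [4] and [12]
  Merge: [4] + [12] -> [4, 12]
  Split: [19, 10] -> [19] and [10]
  Merge: [19] + [10] -> [10, 19]
Merge: [4, 12] + [10, 19] -> [4, 10, 12, 19]

Final sorted array: [4, 10, 12, 19]

The merge sort proceeds by recursively splitting the array and merging sorted halves.
After all merges, the sorted array is [4, 10, 12, 19].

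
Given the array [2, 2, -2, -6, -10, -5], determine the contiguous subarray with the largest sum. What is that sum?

Using Kadane's algorithm on [2, 2, -2, -6, -10, -5]:

Scanning through the array:
Position 1 (value 2): max_ending_here = 4, max_so_far = 4
Position 2 (value -2): max_ending_here = 2, max_so_far = 4
Position 3 (value -6): max_ending_here = -4, max_so_far = 4
Position 4 (value -10): max_ending_here = -10, max_so_far = 4
Position 5 (value -5): max_ending_here = -5, max_so_far = 4

Maximum subarray: [2, 2]
Maximum sum: 4

The maximum subarray is [2, 2] with sum 4. This subarray runs from index 0 to index 1.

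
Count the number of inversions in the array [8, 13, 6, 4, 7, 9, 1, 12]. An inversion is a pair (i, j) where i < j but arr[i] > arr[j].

Finding inversions in [8, 13, 6, 4, 7, 9, 1, 12]:

(0, 2): arr[0]=8 > arr[2]=6
(0, 3): arr[0]=8 > arr[3]=4
(0, 4): arr[0]=8 > arr[4]=7
(0, 6): arr[0]=8 > arr[6]=1
(1, 2): arr[1]=13 > arr[2]=6
(1, 3): arr[1]=13 > arr[3]=4
(1, 4): arr[1]=13 > arr[4]=7
(1, 5): arr[1]=13 > arr[5]=9
(1, 6): arr[1]=13 > arr[6]=1
(1, 7): arr[1]=13 > arr[7]=12
(2, 3): arr[2]=6 > arr[3]=4
(2, 6): arr[2]=6 > arr[6]=1
(3, 6): arr[3]=4 > arr[6]=1
(4, 6): arr[4]=7 > arr[6]=1
(5, 6): arr[5]=9 > arr[6]=1

Total inversions: 15

The array has 15 inversion(s): (0,2), (0,3), (0,4), (0,6), (1,2), (1,3), (1,4), (1,5), (1,6), (1,7), (2,3), (2,6), (3,6), (4,6), (5,6). Each pair (i,j) satisfies i < j and arr[i] > arr[j].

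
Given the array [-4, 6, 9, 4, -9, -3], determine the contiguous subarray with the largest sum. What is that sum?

Using Kadane's algorithm on [-4, 6, 9, 4, -9, -3]:

Scanning through the array:
Position 1 (value 6): max_ending_here = 6, max_so_far = 6
Position 2 (value 9): max_ending_here = 15, max_so_far = 15
Position 3 (value 4): max_ending_here = 19, max_so_far = 19
Position 4 (value -9): max_ending_here = 10, max_so_far = 19
Position 5 (value -3): max_ending_here = 7, max_so_far = 19

Maximum subarray: [6, 9, 4]
Maximum sum: 19

The maximum subarray is [6, 9, 4] with sum 19. This subarray runs from index 1 to index 3.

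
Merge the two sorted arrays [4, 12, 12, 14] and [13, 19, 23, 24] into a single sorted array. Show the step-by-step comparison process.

Merging process:

Compare 4 vs 13: take 4 from left. Merged: [4]
Compare 12 vs 13: take 12 from left. Merged: [4, 12]
Compare 12 vs 13: take 12 from left. Merged: [4, 12, 12]
Compare 14 vs 13: take 13 from right. Merged: [4, 12, 12, 13]
Compare 14 vs 19: take 14 from left. Merged: [4, 12, 12, 13, 14]
Append remaining from right: [19, 23, 24]. Merged: [4, 12, 12, 13, 14, 19, 23, 24]

Final merged array: [4, 12, 12, 13, 14, 19, 23, 24]
Total comparisons: 5

The merged array is [4, 12, 12, 13, 14, 19, 23, 24], requiring 5 comparisons. The merge step runs in O(n) time where n is the total number of elements.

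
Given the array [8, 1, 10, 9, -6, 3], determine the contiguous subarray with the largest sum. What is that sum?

Using Kadane's algorithm on [8, 1, 10, 9, -6, 3]:

Scanning through the array:
Position 1 (value 1): max_ending_here = 9, max_so_far = 9
Position 2 (value 10): max_ending_here = 19, max_so_far = 19
Position 3 (value 9): max_ending_here = 28, max_so_far = 28
Position 4 (value -6): max_ending_here = 22, max_so_far = 28
Position 5 (value 3): max_ending_here = 25, max_so_far = 28

Maximum subarray: [8, 1, 10, 9]
Maximum sum: 28

The maximum subarray is [8, 1, 10, 9] with sum 28. This subarray runs from index 0 to index 3.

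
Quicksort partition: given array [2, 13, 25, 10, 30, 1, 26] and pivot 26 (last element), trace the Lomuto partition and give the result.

Lomuto partition with pivot = 26:

Initial array: [2, 13, 25, 10, 30, 1, 26]

arr[0]=2 <= 26: swap with position 0, array becomes [2, 13, 25, 10, 30, 1, 26]
arr[1]=13 <= 26: swap with position 1, array becomes [2, 13, 25, 10, 30, 1, 26]
arr[2]=25 <= 26: swap with position 2, array becomes [2, 13, 25, 10, 30, 1, 26]
arr[3]=10 <= 26: swap with position 3, array becomes [2, 13, 25, 10, 30, 1, 26]
arr[4]=30 > 26: no swap
arr[5]=1 <= 26: swap with position 4, array becomes [2, 13, 25, 10, 1, 30, 26]

Place pivot at position 5: [2, 13, 25, 10, 1, 26, 30]
Pivot position: 5

After partitioning with pivot 26, the array becomes [2, 13, 25, 10, 1, 26, 30]. The pivot is placed at index 5. All elements to the left of the pivot are <= 26, and all elements to the right are > 26.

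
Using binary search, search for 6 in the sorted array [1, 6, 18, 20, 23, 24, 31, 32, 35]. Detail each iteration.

Binary search for 6 in [1, 6, 18, 20, 23, 24, 31, 32, 35]:

lo=0, hi=8, mid=4, arr[mid]=23 -> 23 > 6, search left half
lo=0, hi=3, mid=1, arr[mid]=6 -> Found target at index 1!

Binary search finds 6 at index 1 after 2 comparisons. The search repeatedly halves the search space by comparing with the middle element.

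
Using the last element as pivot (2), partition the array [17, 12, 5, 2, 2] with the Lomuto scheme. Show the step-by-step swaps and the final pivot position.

Lomuto partition with pivot = 2:

Initial array: [17, 12, 5, 2, 2]

arr[0]=17 > 2: no swap
arr[1]=12 > 2: no swap
arr[2]=5 > 2: no swap
arr[3]=2 <= 2: swap with position 0, array becomes [2, 12, 5, 17, 2]

Place pivot at position 1: [2, 2, 5, 17, 12]
Pivot position: 1

After partitioning with pivot 2, the array becomes [2, 2, 5, 17, 12]. The pivot is placed at index 1. All elements to the left of the pivot are <= 2, and all elements to the right are > 2.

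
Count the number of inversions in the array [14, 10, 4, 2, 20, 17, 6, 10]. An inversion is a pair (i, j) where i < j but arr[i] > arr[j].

Finding inversions in [14, 10, 4, 2, 20, 17, 6, 10]:

(0, 1): arr[0]=14 > arr[1]=10
(0, 2): arr[0]=14 > arr[2]=4
(0, 3): arr[0]=14 > arr[3]=2
(0, 6): arr[0]=14 > arr[6]=6
(0, 7): arr[0]=14 > arr[7]=10
(1, 2): arr[1]=10 > arr[2]=4
(1, 3): arr[1]=10 > arr[3]=2
(1, 6): arr[1]=10 > arr[6]=6
(2, 3): arr[2]=4 > arr[3]=2
(4, 5): arr[4]=20 > arr[5]=17
(4, 6): arr[4]=20 > arr[6]=6
(4, 7): arr[4]=20 > arr[7]=10
(5, 6): arr[5]=17 > arr[6]=6
(5, 7): arr[5]=17 > arr[7]=10

Total inversions: 14

The array has 14 inversion(s): (0,1), (0,2), (0,3), (0,6), (0,7), (1,2), (1,3), (1,6), (2,3), (4,5), (4,6), (4,7), (5,6), (5,7). Each pair (i,j) satisfies i < j and arr[i] > arr[j].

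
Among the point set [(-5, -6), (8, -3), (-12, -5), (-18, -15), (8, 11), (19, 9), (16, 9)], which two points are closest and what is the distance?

Computing all pairwise distances among 7 points:

d((-5, -6), (8, -3)) = 13.3417
d((-5, -6), (-12, -5)) = 7.0711
d((-5, -6), (-18, -15)) = 15.8114
d((-5, -6), (8, 11)) = 21.4009
d((-5, -6), (19, 9)) = 28.3019
d((-5, -6), (16, 9)) = 25.807
d((8, -3), (-12, -5)) = 20.0998
d((8, -3), (-18, -15)) = 28.6356
d((8, -3), (8, 11)) = 14.0
d((8, -3), (19, 9)) = 16.2788
d((8, -3), (16, 9)) = 14.4222
d((-12, -5), (-18, -15)) = 11.6619
d((-12, -5), (8, 11)) = 25.6125
d((-12, -5), (19, 9)) = 34.0147
d((-12, -5), (16, 9)) = 31.305
d((-18, -15), (8, 11)) = 36.7696
d((-18, -15), (19, 9)) = 44.1022
d((-18, -15), (16, 9)) = 41.6173
d((8, 11), (19, 9)) = 11.1803
d((8, 11), (16, 9)) = 8.2462
d((19, 9), (16, 9)) = 3.0 <-- minimum

Closest pair: (19, 9) and (16, 9) with distance 3.0

The closest pair is (19, 9) and (16, 9) with Euclidean distance 3.0. For 7 points, brute-force pairwise comparison is shown above. For large n, the divide-and-conquer algorithm (sort by x, recurse on halves, check the dividing strip) achieves O(n log n).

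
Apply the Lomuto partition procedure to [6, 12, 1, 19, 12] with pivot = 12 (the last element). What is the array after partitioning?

Lomuto partition with pivot = 12:

Initial array: [6, 12, 1, 19, 12]

arr[0]=6 <= 12: swap with position 0, array becomes [6, 12, 1, 19, 12]
arr[1]=12 <= 12: swap with position 1, array becomes [6, 12, 1, 19, 12]
arr[2]=1 <= 12: swap with position 2, array becomes [6, 12, 1, 19, 12]
arr[3]=19 > 12: no swap

Place pivot at position 3: [6, 12, 1, 12, 19]
Pivot position: 3

After partitioning with pivot 12, the array becomes [6, 12, 1, 12, 19]. The pivot is placed at index 3. All elements to the left of the pivot are <= 12, and all elements to the right are > 12.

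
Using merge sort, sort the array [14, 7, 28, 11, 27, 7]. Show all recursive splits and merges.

Merge sort trace:

Split: [14, 7, 28, 11, 27, 7] -> [14, 7, 28] and [11, 27, 7]
  Split: [14, 7, 28] -> [14] and [7, 28]
    Split: [7, 28] -> [7] and [28]
    Merge: [7] + [28] -> [7, 28]
  Merge: [14] + [7, 28] -> [7, 14, 28]
  Split: [11, 27, 7] -> [11] and [27, 7]
    Split: [27, 7] -> [27] and [7]
    Merge: [27] + [7] -> [7, 27]
  Merge: [11] + [7, 27] -> [7, 11, 27]
Merge: [7, 14, 28] + [7, 11, 27] -> [7, 7, 11, 14, 27, 28]

Final sorted array: [7, 7, 11, 14, 27, 28]

The merge sort proceeds by recursively splitting the array and merging sorted halves.
After all merges, the sorted array is [7, 7, 11, 14, 27, 28].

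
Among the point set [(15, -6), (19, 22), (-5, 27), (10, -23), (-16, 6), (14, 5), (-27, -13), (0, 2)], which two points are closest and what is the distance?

Computing all pairwise distances among 8 points:

d((15, -6), (19, 22)) = 28.2843
d((15, -6), (-5, 27)) = 38.5876
d((15, -6), (10, -23)) = 17.72
d((15, -6), (-16, 6)) = 33.2415
d((15, -6), (14, 5)) = 11.0454 <-- minimum
d((15, -6), (-27, -13)) = 42.5793
d((15, -6), (0, 2)) = 17.0
d((19, 22), (-5, 27)) = 24.5153
d((19, 22), (10, -23)) = 45.8912
d((19, 22), (-16, 6)) = 38.4838
d((19, 22), (14, 5)) = 17.72
d((19, 22), (-27, -13)) = 57.8014
d((19, 22), (0, 2)) = 27.5862
d((-5, 27), (10, -23)) = 52.2015
d((-5, 27), (-16, 6)) = 23.7065
d((-5, 27), (14, 5)) = 29.0689
d((-5, 27), (-27, -13)) = 45.6508
d((-5, 27), (0, 2)) = 25.4951
d((10, -23), (-16, 6)) = 38.9487
d((10, -23), (14, 5)) = 28.2843
d((10, -23), (-27, -13)) = 38.3275
d((10, -23), (0, 2)) = 26.9258
d((-16, 6), (14, 5)) = 30.0167
d((-16, 6), (-27, -13)) = 21.9545
d((-16, 6), (0, 2)) = 16.4924
d((14, 5), (-27, -13)) = 44.7772
d((14, 5), (0, 2)) = 14.3178
d((-27, -13), (0, 2)) = 30.8869

Closest pair: (15, -6) and (14, 5) with distance 11.0454

The closest pair is (15, -6) and (14, 5) with Euclidean distance 11.0454. For 8 points, brute-force pairwise comparison is shown above. For large n, the divide-and-conquer algorithm (sort by x, recurse on halves, check the dividing strip) achieves O(n log n).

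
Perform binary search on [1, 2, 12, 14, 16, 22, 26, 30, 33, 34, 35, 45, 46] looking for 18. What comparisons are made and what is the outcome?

Binary search for 18 in [1, 2, 12, 14, 16, 22, 26, 30, 33, 34, 35, 45, 46]:

lo=0, hi=12, mid=6, arr[mid]=26 -> 26 > 18, search left half
lo=0, hi=5, mid=2, arr[mid]=12 -> 12 < 18, search right half
lo=3, hi=5, mid=4, arr[mid]=16 -> 16 < 18, search right half
lo=5, hi=5, mid=5, arr[mid]=22 -> 22 > 18, search left half
lo=5 > hi=4, target 18 not found

Binary search determines that 18 is not in the array after 4 comparisons. The search space was exhausted without finding the target.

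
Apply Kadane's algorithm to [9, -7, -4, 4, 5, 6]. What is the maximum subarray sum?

Using Kadane's algorithm on [9, -7, -4, 4, 5, 6]:

Scanning through the array:
Position 1 (value -7): max_ending_here = 2, max_so_far = 9
Position 2 (value -4): max_ending_here = -2, max_so_far = 9
Position 3 (value 4): max_ending_here = 4, max_so_far = 9
Position 4 (value 5): max_ending_here = 9, max_so_far = 9
Position 5 (value 6): max_ending_here = 15, max_so_far = 15

Maximum subarray: [4, 5, 6]
Maximum sum: 15

The maximum subarray is [4, 5, 6] with sum 15. This subarray runs from index 3 to index 5.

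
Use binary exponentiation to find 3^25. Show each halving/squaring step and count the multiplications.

Computing 3^25 by squaring (build up from 3^1; each line after the first costs one multiplication):

3^1 = 3
3^2 = (3^1)^2 = 3^2 = 9
3^3 = 3 * 3^2 = 3 * 9 = 27
3^6 = (3^3)^2 = 27^2 = 729
3^12 = (3^6)^2 = 729^2 = 531441
3^24 = (3^12)^2 = 531441^2 = 282429536481
3^25 = 3 * 3^24 = 3 * 282429536481 = 847288609443

Result: 847288609443
Multiplications needed: 6 (6 lines after 3^1)

3^25 = 847288609443. Using exponentiation by squaring, this requires 6 multiplications. The key idea: if the exponent is even, square the half-power; if odd, multiply by the base once.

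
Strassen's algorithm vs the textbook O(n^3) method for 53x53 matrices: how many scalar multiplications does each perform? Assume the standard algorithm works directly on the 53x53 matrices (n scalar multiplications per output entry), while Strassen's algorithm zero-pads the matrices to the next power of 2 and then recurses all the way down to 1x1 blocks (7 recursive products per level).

Matrix multiplication for 53x53 matrices:

Strassen's algorithm requires power-of-2 dimensions. Pad 53x53 to 64x64 (next power of 2).

Standard algorithm: 53^3 = 148877 multiplications
Strassen's algorithm: 7^(log2(64)) = 7^6 = 117649 multiplications
Savings: 148877 - 117649 = 31228 multiplications

Standard: 148877 multiplications (53^3). Strassen: 117649 multiplications (7^6, after padding to 64x64). Strassen reduces 8 recursive multiplications to 7 at each level.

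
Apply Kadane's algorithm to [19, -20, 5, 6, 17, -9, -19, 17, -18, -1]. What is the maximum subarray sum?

Using Kadane's algorithm on [19, -20, 5, 6, 17, -9, -19, 17, -18, -1]:

Scanning through the array:
Position 1 (value -20): max_ending_here = -1, max_so_far = 19
Position 2 (value 5): max_ending_here = 5, max_so_far = 19
Position 3 (value 6): max_ending_here = 11, max_so_far = 19
Position 4 (value 17): max_ending_here = 28, max_so_far = 28
Position 5 (value -9): max_ending_here = 19, max_so_far = 28
Position 6 (value -19): max_ending_here = 0, max_so_far = 28
Position 7 (value 17): max_ending_here = 17, max_so_far = 28
Position 8 (value -18): max_ending_here = -1, max_so_far = 28
Position 9 (value -1): max_ending_here = -1, max_so_far = 28

Maximum subarray: [5, 6, 17]
Maximum sum: 28

The maximum subarray is [5, 6, 17] with sum 28. This subarray runs from index 2 to index 4.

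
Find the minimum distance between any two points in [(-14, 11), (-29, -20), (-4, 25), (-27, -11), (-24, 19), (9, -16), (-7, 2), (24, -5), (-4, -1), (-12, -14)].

Computing all pairwise distances among 10 points:

d((-14, 11), (-29, -20)) = 34.4384
d((-14, 11), (-4, 25)) = 17.2047
d((-14, 11), (-27, -11)) = 25.5539
d((-14, 11), (-24, 19)) = 12.8062
d((-14, 11), (9, -16)) = 35.4683
d((-14, 11), (-7, 2)) = 11.4018
d((-14, 11), (24, -5)) = 41.2311
d((-14, 11), (-4, -1)) = 15.6205
d((-14, 11), (-12, -14)) = 25.0799
d((-29, -20), (-4, 25)) = 51.4782
d((-29, -20), (-27, -11)) = 9.2195
d((-29, -20), (-24, 19)) = 39.3192
d((-29, -20), (9, -16)) = 38.2099
d((-29, -20), (-7, 2)) = 31.1127
d((-29, -20), (24, -5)) = 55.0818
d((-29, -20), (-4, -1)) = 31.4006
d((-29, -20), (-12, -14)) = 18.0278
d((-4, 25), (-27, -11)) = 42.72
d((-4, 25), (-24, 19)) = 20.8806
d((-4, 25), (9, -16)) = 43.0116
d((-4, 25), (-7, 2)) = 23.1948
d((-4, 25), (24, -5)) = 41.0366
d((-4, 25), (-4, -1)) = 26.0
d((-4, 25), (-12, -14)) = 39.8121
d((-27, -11), (-24, 19)) = 30.1496
d((-27, -11), (9, -16)) = 36.3456
d((-27, -11), (-7, 2)) = 23.8537
d((-27, -11), (24, -5)) = 51.3517
d((-27, -11), (-4, -1)) = 25.0799
d((-27, -11), (-12, -14)) = 15.2971
d((-24, 19), (9, -16)) = 48.1041
d((-24, 19), (-7, 2)) = 24.0416
d((-24, 19), (24, -5)) = 53.6656
d((-24, 19), (-4, -1)) = 28.2843
d((-24, 19), (-12, -14)) = 35.1141
d((9, -16), (-7, 2)) = 24.0832
d((9, -16), (24, -5)) = 18.6011
d((9, -16), (-4, -1)) = 19.8494
d((9, -16), (-12, -14)) = 21.095
d((-7, 2), (24, -5)) = 31.7805
d((-7, 2), (-4, -1)) = 4.2426 <-- minimum
d((-7, 2), (-12, -14)) = 16.7631
d((24, -5), (-4, -1)) = 28.2843
d((24, -5), (-12, -14)) = 37.108
d((-4, -1), (-12, -14)) = 15.2643

Closest pair: (-7, 2) and (-4, -1) with distance 4.2426

The closest pair is (-7, 2) and (-4, -1) with Euclidean distance 4.2426. For 10 points, brute-force pairwise comparison is shown above. For large n, the divide-and-conquer algorithm (sort by x, recurse on halves, check the dividing strip) achieves O(n log n).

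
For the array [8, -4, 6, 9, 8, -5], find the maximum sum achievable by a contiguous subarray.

Using Kadane's algorithm on [8, -4, 6, 9, 8, -5]:

Scanning through the array:
Position 1 (value -4): max_ending_here = 4, max_so_far = 8
Position 2 (value 6): max_ending_here = 10, max_so_far = 10
Position 3 (value 9): max_ending_here = 19, max_so_far = 19
Position 4 (value 8): max_ending_here = 27, max_so_far = 27
Position 5 (value -5): max_ending_here = 22, max_so_far = 27

Maximum subarray: [8, -4, 6, 9, 8]
Maximum sum: 27

The maximum subarray is [8, -4, 6, 9, 8] with sum 27. This subarray runs from index 0 to index 4.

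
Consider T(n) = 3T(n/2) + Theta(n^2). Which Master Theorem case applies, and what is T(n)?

Master Theorem for T(n) = 3T(n/2) + O(n^2):

a = 3, b = 2, c = 2
log_b(a) = log_2(3) = 1.5850

Case 3: c = 2 > log_2(3) = 1.5850
T(n) = O(n^2) = O(n^2)

For T(n) = 3T(n/2) + O(n^2): log_2(3) = 1.5850. This is Case 3 of the Master Theorem (c > log_b(a), work dominated by root), giving O(n^2).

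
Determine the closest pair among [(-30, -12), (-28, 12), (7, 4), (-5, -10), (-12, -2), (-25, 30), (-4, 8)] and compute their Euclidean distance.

Computing all pairwise distances among 7 points:

d((-30, -12), (-28, 12)) = 24.0832
d((-30, -12), (7, 4)) = 40.3113
d((-30, -12), (-5, -10)) = 25.0799
d((-30, -12), (-12, -2)) = 20.5913
d((-30, -12), (-25, 30)) = 42.2966
d((-30, -12), (-4, 8)) = 32.8024
d((-28, 12), (7, 4)) = 35.9026
d((-28, 12), (-5, -10)) = 31.8277
d((-28, 12), (-12, -2)) = 21.2603
d((-28, 12), (-25, 30)) = 18.2483
d((-28, 12), (-4, 8)) = 24.3311
d((7, 4), (-5, -10)) = 18.4391
d((7, 4), (-12, -2)) = 19.9249
d((7, 4), (-25, 30)) = 41.2311
d((7, 4), (-4, 8)) = 11.7047
d((-5, -10), (-12, -2)) = 10.6301 <-- minimum
d((-5, -10), (-25, 30)) = 44.7214
d((-5, -10), (-4, 8)) = 18.0278
d((-12, -2), (-25, 30)) = 34.5398
d((-12, -2), (-4, 8)) = 12.8062
d((-25, 30), (-4, 8)) = 30.4138

Closest pair: (-5, -10) and (-12, -2) with distance 10.6301

The closest pair is (-5, -10) and (-12, -2) with Euclidean distance 10.6301. For 7 points, brute-force pairwise comparison is shown above. For large n, the divide-and-conquer algorithm (sort by x, recurse on halves, check the dividing strip) achieves O(n log n).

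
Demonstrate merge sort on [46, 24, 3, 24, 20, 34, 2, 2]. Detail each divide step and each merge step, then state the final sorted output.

Merge sort trace:

Split: [46, 24, 3, 24, 20, 34, 2, 2] -> [46, 24, 3, 24] and [20, 34, 2, 2]
  Split: [46, 24, 3, 24] -> [46, 24] and [3, 24]
    Split: [46, 24] -> [46] and [24]
    Merge: [46] + [24] -> [24, 46]
    Split: [3, 24] -> [3] and [24]
    Merge: [3] + [24] -> [3, 24]
  Merge: [24, 46] + [3, 24] -> [3, 24, 24, 46]
  Split: [20, 34, 2, 2] -> [20, 34] and [2, 2]
    Split: [20, 34] -> [20] and [34]
    Merge: [20] + [34] -> [20, 34]
    Split: [2, 2] -> [2] and [2]
    Merge: [2] + [2] -> [2, 2]
  Merge: [20, 34] + [2, 2] -> [2, 2, 20, 34]
Merge: [3, 24, 24, 46] + [2, 2, 20, 34] -> [2, 2, 3, 20, 24, 24, 34, 46]

Final sorted array: [2, 2, 3, 20, 24, 24, 34, 46]

The merge sort proceeds by recursively splitting the array and merging sorted halves.
After all merges, the sorted array is [2, 2, 3, 20, 24, 24, 34, 46].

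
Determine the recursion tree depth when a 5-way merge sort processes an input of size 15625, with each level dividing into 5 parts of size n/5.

For divide and conquer with division factor 5:

Problem sizes at each level:
Level 0: 15625
Level 1: 3125
Level 2: 625
Level 3: 125
Level 4: 25
Level 5: 5
Level 6: 1

The root is level 0 and the size-1 base case is level 6 (the tree spans levels 0 through 6, i.e. 7 levels counting the root), so the depth is the number of divisions: log_5(15625) = 6

The recursion tree depth is log_5(15625) = 6. At each level, the problem size is divided by 5, so it takes 6 divisions to reduce to a base case of size 1. The algorithm makes 5 recursive calls at each level.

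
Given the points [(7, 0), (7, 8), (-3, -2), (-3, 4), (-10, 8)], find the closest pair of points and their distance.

Computing all pairwise distances among 5 points:

d((7, 0), (7, 8)) = 8.0
d((7, 0), (-3, -2)) = 10.198
d((7, 0), (-3, 4)) = 10.7703
d((7, 0), (-10, 8)) = 18.7883
d((7, 8), (-3, -2)) = 14.1421
d((7, 8), (-3, 4)) = 10.7703
d((7, 8), (-10, 8)) = 17.0
d((-3, -2), (-3, 4)) = 6.0 <-- minimum
d((-3, -2), (-10, 8)) = 12.2066
d((-3, 4), (-10, 8)) = 8.0623

Closest pair: (-3, -2) and (-3, 4) with distance 6.0

The closest pair is (-3, -2) and (-3, 4) with Euclidean distance 6.0. For 5 points, brute-force pairwise comparison is shown above. For large n, the divide-and-conquer algorithm (sort by x, recurse on halves, check the dividing strip) achieves O(n log n).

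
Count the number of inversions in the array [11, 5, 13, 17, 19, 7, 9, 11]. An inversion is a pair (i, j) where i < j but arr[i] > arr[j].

Finding inversions in [11, 5, 13, 17, 19, 7, 9, 11]:

(0, 1): arr[0]=11 > arr[1]=5
(0, 5): arr[0]=11 > arr[5]=7
(0, 6): arr[0]=11 > arr[6]=9
(2, 5): arr[2]=13 > arr[5]=7
(2, 6): arr[2]=13 > arr[6]=9
(2, 7): arr[2]=13 > arr[7]=11
(3, 5): arr[3]=17 > arr[5]=7
(3, 6): arr[3]=17 > arr[6]=9
(3, 7): arr[3]=17 > arr[7]=11
(4, 5): arr[4]=19 > arr[5]=7
(4, 6): arr[4]=19 > arr[6]=9
(4, 7): arr[4]=19 > arr[7]=11

Total inversions: 12

The array has 12 inversion(s): (0,1), (0,5), (0,6), (2,5), (2,6), (2,7), (3,5), (3,6), (3,7), (4,5), (4,6), (4,7). Each pair (i,j) satisfies i < j and arr[i] > arr[j].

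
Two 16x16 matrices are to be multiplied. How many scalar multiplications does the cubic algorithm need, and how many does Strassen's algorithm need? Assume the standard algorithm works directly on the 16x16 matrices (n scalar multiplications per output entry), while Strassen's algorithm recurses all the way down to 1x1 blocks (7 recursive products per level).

Matrix multiplication for 16x16 matrices:

Standard algorithm: 16^3 = 4096 multiplications
Strassen's algorithm: 7^(log2(16)) = 7^4 = 2401 multiplications
Savings: 4096 - 2401 = 1695 multiplications

Standard: 4096 multiplications (16^3). Strassen: 2401 multiplications (7^4). Strassen reduces 8 recursive multiplications to 7 at each level.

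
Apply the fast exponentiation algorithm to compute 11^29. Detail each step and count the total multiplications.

Computing 11^29 by squaring (build up from 11^1; each line after the first costs one multiplication):

11^1 = 11
11^2 = (11^1)^2 = 11^2 = 121
11^3 = 11 * 11^2 = 11 * 121 = 1331
11^6 = (11^3)^2 = 1331^2 = 1771561
11^7 = 11 * 11^6 = 11 * 1771561 = 19487171
11^14 = (11^7)^2 = 19487171^2 = 379749833583241
11^28 = (11^14)^2 = 379749833583241^2 = 144209936106499234037676064081
11^29 = 11 * 11^28 = 11 * 144209936106499234037676064081 = 1586309297171491574414436704891

Result: 1586309297171491574414436704891
Multiplications needed: 7 (7 lines after 11^1)

11^29 = 1586309297171491574414436704891. Using exponentiation by squaring, this requires 7 multiplications. The key idea: if the exponent is even, square the half-power; if odd, multiply by the base once.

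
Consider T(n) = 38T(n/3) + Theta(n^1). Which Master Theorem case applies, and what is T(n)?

Master Theorem for T(n) = 38T(n/3) + O(n^1):

a = 38, b = 3, c = 1
log_b(a) = log_3(38) = 3.3111

Case 1: c = 1 < log_3(38) = 3.3111
T(n) = O(n^(log_3 38))

For T(n) = 38T(n/3) + O(n^1): log_3(38) = 3.3111. This is Case 1 of the Master Theorem (c < log_b(a), work dominated by leaves), giving O(n^(log_3 38)).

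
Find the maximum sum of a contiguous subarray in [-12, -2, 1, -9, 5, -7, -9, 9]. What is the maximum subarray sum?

Using Kadane's algorithm on [-12, -2, 1, -9, 5, -7, -9, 9]:

Scanning through the array:
Position 1 (value -2): max_ending_here = -2, max_so_far = -2
Position 2 (value 1): max_ending_here = 1, max_so_far = 1
Position 3 (value -9): max_ending_here = -8, max_so_far = 1
Position 4 (value 5): max_ending_here = 5, max_so_far = 5
Position 5 (value -7): max_ending_here = -2, max_so_far = 5
Position 6 (value -9): max_ending_here = -9, max_so_far = 5
Position 7 (value 9): max_ending_here = 9, max_so_far = 9

Maximum subarray: [9]
Maximum sum: 9

The maximum subarray is [9] with sum 9. This subarray runs from index 7 to index 7.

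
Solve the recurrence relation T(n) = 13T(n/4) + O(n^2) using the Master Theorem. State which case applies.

Master Theorem for T(n) = 13T(n/4) + O(n^2):

a = 13, b = 4, c = 2
log_b(a) = log_4(13) = 1.8502

Case 3: c = 2 > log_4(13) = 1.8502
T(n) = O(n^2) = O(n^2)

For T(n) = 13T(n/4) + O(n^2): log_4(13) = 1.8502. This is Case 3 of the Master Theorem (c > log_b(a), work dominated by root), giving O(n^2).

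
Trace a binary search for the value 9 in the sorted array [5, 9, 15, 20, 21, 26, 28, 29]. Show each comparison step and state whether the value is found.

Binary search for 9 in [5, 9, 15, 20, 21, 26, 28, 29]:

lo=0, hi=7, mid=3, arr[mid]=20 -> 20 > 9, search left half
lo=0, hi=2, mid=1, arr[mid]=9 -> Found target at index 1!

Binary search finds 9 at index 1 after 2 comparisons. The search repeatedly halves the search space by comparing with the middle element.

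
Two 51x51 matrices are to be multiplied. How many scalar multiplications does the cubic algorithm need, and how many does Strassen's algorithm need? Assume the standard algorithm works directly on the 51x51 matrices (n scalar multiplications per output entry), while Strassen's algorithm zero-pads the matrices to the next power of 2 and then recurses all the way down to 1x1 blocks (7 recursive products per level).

Matrix multiplication for 51x51 matrices:

Strassen's algorithm requires power-of-2 dimensions. Pad 51x51 to 64x64 (next power of 2).

Standard algorithm: 51^3 = 132651 multiplications
Strassen's algorithm: 7^(log2(64)) = 7^6 = 117649 multiplications
Savings: 132651 - 117649 = 15002 multiplications

Standard: 132651 multiplications (51^3). Strassen: 117649 multiplications (7^6, after padding to 64x64). Strassen reduces 8 recursive multiplications to 7 at each level.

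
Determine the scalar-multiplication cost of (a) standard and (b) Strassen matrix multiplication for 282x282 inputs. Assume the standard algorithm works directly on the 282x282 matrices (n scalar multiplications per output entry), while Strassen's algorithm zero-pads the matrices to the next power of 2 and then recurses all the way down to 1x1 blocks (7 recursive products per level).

Matrix multiplication for 282x282 matrices:

Strassen's algorithm requires power-of-2 dimensions. Pad 282x282 to 512x512 (next power of 2).

Standard algorithm: 282^3 = 22425768 multiplications
Strassen's algorithm: 7^(log2(512)) = 7^9 = 40353607 multiplications
Difference: 22425768 - 40353607 = -17927839 (Strassen uses MORE here due to padding overhead — for small or just-over-power-of-2 n, padding can outweigh the per-level savings)

Standard: 22425768 multiplications (282^3). Strassen: 40353607 multiplications (7^9, after padding to 512x512). Strassen reduces 8 recursive multiplications to 7 at each level.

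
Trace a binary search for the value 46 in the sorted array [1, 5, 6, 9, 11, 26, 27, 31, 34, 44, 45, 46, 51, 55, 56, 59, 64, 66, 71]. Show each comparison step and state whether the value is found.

Binary search for 46 in [1, 5, 6, 9, 11, 26, 27, 31, 34, 44, 45, 46, 51, 55, 56, 59, 64, 66, 71]:

lo=0, hi=18, mid=9, arr[mid]=44 -> 44 < 46, search right half
lo=10, hi=18, mid=14, arr[mid]=56 -> 56 > 46, search left half
lo=10, hi=13, mid=11, arr[mid]=46 -> Found target at index 11!

Binary search finds 46 at index 11 after 3 comparisons. The search repeatedly halves the search space by comparing with the middle element.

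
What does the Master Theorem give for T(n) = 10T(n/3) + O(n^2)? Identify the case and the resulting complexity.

Master Theorem for T(n) = 10T(n/3) + O(n^2):

a = 10, b = 3, c = 2
log_b(a) = log_3(10) = 2.0959

Case 1: c = 2 < log_3(10) = 2.0959
T(n) = O(n^(log_3 10))

For T(n) = 10T(n/3) + O(n^2): log_3(10) = 2.0959. This is Case 1 of the Master Theorem (c < log_b(a), work dominated by leaves), giving O(n^(log_3 10)).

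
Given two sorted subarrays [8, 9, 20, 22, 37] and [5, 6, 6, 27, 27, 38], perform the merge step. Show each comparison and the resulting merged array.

Merging process:

Compare 8 vs 5: take 5 from right. Merged: [5]
Compare 8 vs 6: take 6 from right. Merged: [5, 6]
Compare 8 vs 6: take 6 from right. Merged: [5, 6, 6]
Compare 8 vs 27: take 8 from left. Merged: [5, 6, 6, 8]
Compare 9 vs 27: take 9 from left. Merged: [5, 6, 6, 8, 9]
Compare 20 vs 27: take 20 from left. Merged: [5, 6, 6, 8, 9, 20]
Compare 22 vs 27: take 22 from left. Merged: [5, 6, 6, 8, 9, 20, 22]
Compare 37 vs 27: take 27 from right. Merged: [5, 6, 6, 8, 9, 20, 22, 27]
Compare 37 vs 27: take 27 from right. Merged: [5, 6, 6, 8, 9, 20, 22, 27, 27]
Compare 37 vs 38: take 37 from left. Merged: [5, 6, 6, 8, 9, 20, 22, 27, 27, 37]
Append remaining from right: [38]. Merged: [5, 6, 6, 8, 9, 20, 22, 27, 27, 37, 38]

Final merged array: [5, 6, 6, 8, 9, 20, 22, 27, 27, 37, 38]
Total comparisons: 10

The merged array is [5, 6, 6, 8, 9, 20, 22, 27, 27, 37, 38], requiring 10 comparisons. The merge step runs in O(n) time where n is the total number of elements.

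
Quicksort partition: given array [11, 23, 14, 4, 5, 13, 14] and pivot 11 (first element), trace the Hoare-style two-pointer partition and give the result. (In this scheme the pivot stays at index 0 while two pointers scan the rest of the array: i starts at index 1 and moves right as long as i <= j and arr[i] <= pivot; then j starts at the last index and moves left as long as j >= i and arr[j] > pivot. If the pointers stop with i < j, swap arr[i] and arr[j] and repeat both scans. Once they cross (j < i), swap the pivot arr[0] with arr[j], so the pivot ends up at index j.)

Hoare-style two-pointer partition with pivot = 11:

Initial array: [11, 23, 14, 4, 5, 13, 14]

Pointers start at i = 1, j = 6.
i stops at index 1 (arr[1]=23 > 11), j stops at index 4 (arr[4]=5 <= 11): swap arr[1] and arr[4], array becomes [11, 5, 14, 4, 23, 13, 14]
i stops at index 2 (arr[2]=14 > 11), j stops at index 3 (arr[3]=4 <= 11): swap arr[2] and arr[3], array becomes [11, 5, 4, 14, 23, 13, 14]
i ends at 3, j ends at 2: the pointers have crossed (j < i), so scanning stops.

Swap pivot arr[0] with arr[2] to place pivot at position 2: [4, 5, 11, 14, 23, 13, 14]
Pivot position: 2

After partitioning with pivot 11, the array becomes [4, 5, 11, 14, 23, 13, 14]. The pivot is placed at index 2. All elements to the left of the pivot are <= 11, and all elements to the right are > 11.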